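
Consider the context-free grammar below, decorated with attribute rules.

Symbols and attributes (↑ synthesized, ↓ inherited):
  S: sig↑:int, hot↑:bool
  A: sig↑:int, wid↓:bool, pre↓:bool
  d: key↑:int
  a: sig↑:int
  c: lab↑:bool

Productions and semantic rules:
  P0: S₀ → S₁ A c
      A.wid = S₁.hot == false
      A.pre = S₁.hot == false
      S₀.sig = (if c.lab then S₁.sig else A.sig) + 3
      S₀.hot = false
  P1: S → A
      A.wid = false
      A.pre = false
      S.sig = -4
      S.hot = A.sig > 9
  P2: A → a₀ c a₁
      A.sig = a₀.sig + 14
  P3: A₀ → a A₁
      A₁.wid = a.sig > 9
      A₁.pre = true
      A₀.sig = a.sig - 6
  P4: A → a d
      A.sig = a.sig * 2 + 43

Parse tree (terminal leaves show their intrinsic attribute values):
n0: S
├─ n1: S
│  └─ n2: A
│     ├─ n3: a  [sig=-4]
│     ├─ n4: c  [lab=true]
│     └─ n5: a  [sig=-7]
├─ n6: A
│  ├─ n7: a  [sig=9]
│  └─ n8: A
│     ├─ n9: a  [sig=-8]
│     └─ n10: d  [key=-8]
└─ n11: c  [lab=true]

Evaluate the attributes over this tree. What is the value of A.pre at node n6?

1. n2.wid = false  [false]
2. n2.pre = false  [false]
3. n3.sig = -4  [terminal]
4. n4.lab = true  [terminal]
5. n5.sig = -7  [terminal]
6. n2.sig = 10  [a₀.sig + 14]
7. n1.sig = -4  [-4]
8. n1.hot = true  [A.sig > 9]
9. n6.wid = false  [S₁.hot == false]
10. n6.pre = false  [S₁.hot == false]
11. n7.sig = 9  [terminal]
12. n8.wid = false  [a.sig > 9]
13. n8.pre = true  [true]
14. n9.sig = -8  [terminal]
15. n10.key = -8  [terminal]
16. n8.sig = 27  [a.sig * 2 + 43]
17. n6.sig = 3  [a.sig - 6]
18. n11.lab = true  [terminal]
19. n0.sig = -1  [(if c.lab then S₁.sig else A.sig) + 3]
20. n0.hot = false  [false]

false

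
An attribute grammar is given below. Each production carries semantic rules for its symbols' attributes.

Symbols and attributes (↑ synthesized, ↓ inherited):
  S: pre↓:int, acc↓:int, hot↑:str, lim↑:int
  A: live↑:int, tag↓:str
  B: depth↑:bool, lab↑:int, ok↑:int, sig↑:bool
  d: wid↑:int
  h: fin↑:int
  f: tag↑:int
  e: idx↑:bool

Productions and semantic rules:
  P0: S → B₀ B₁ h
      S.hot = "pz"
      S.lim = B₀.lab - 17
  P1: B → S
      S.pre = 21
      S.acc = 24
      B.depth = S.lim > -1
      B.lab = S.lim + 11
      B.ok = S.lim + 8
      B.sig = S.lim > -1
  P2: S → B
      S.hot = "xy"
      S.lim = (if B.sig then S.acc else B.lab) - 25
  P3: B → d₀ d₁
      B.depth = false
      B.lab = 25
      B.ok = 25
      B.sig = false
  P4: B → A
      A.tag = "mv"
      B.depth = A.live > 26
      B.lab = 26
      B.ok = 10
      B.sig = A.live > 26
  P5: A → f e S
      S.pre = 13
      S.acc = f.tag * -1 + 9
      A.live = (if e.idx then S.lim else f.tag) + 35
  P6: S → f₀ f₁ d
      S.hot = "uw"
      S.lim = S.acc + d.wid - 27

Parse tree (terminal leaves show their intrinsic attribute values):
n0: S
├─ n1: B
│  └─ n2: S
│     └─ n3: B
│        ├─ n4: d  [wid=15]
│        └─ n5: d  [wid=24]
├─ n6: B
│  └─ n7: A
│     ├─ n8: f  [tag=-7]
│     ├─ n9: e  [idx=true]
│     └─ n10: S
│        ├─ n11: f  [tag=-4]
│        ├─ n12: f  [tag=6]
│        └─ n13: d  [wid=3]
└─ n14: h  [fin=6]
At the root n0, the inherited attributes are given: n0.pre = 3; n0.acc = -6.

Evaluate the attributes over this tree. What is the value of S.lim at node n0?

1. n0.pre = 3  [given at root]
2. n0.acc = -6  [given at root]
3. n2.pre = 21  [21]
4. n2.acc = 24  [24]
5. n4.wid = 15  [terminal]
6. n5.wid = 24  [terminal]
7. n3.depth = false  [false]
8. n3.lab = 25  [25]
9. n3.ok = 25  [25]
10. n3.sig = false  [false]
11. n2.hot = "xy"  ["xy"]
12. n2.lim = 0  [(if B.sig then S.acc else B.lab) - 25]
13. n1.depth = true  [S.lim > -1]
14. n1.lab = 11  [S.lim + 11]
15. n1.ok = 8  [S.lim + 8]
16. n1.sig = true  [S.lim > -1]
17. n7.tag = "mv"  ["mv"]
18. n8.tag = -7  [terminal]
19. n9.idx = true  [terminal]
20. n10.pre = 13  [13]
21. n10.acc = 16  [f.tag * -1 + 9]
22. n11.tag = -4  [terminal]
23. n12.tag = 6  [terminal]
24. n13.wid = 3  [terminal]
25. n10.hot = "uw"  ["uw"]
26. n10.lim = -8  [S.acc + d.wid - 27]
27. n7.live = 27  [(if e.idx then S.lim else f.tag) + 35]
28. n6.depth = true  [A.live > 26]
29. n6.lab = 26  [26]
30. n6.ok = 10  [10]
31. n6.sig = true  [A.live > 26]
32. n14.fin = 6  [terminal]
33. n0.hot = "pz"  ["pz"]
34. n0.lim = -6  [B₀.lab - 17]

-6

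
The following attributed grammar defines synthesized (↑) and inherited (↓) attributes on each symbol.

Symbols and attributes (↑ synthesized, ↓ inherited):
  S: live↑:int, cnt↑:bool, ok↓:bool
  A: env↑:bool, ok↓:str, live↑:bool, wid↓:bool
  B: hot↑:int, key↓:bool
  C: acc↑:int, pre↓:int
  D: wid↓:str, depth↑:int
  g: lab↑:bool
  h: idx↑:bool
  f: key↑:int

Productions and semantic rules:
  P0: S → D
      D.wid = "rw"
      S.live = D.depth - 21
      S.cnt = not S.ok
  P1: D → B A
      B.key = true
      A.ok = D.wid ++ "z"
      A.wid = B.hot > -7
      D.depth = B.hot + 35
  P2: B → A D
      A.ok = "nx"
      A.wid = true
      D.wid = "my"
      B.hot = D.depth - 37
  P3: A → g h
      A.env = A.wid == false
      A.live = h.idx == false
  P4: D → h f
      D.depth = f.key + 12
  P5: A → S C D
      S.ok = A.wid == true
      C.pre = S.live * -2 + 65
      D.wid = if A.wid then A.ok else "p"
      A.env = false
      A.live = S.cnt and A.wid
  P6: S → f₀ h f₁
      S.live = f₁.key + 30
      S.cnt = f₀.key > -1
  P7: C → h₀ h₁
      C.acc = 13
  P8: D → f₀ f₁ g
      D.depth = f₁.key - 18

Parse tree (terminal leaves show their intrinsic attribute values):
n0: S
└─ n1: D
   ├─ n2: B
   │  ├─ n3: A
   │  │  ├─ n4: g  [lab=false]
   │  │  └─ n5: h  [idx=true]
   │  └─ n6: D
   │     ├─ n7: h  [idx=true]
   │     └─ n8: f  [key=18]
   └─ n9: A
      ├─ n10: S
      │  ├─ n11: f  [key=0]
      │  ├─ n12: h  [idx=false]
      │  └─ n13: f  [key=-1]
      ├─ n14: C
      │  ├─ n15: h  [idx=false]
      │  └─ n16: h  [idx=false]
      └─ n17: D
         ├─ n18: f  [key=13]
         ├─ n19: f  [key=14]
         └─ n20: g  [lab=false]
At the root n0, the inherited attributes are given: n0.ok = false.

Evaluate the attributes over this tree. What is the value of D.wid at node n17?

1. n0.ok = false  [given at root]
2. n1.wid = "rw"  ["rw"]
3. n2.key = true  [true]
4. n3.ok = "nx"  ["nx"]
5. n3.wid = true  [true]
6. n4.lab = false  [terminal]
7. n5.idx = true  [terminal]
8. n3.env = false  [A.wid == false]
9. n3.live = false  [h.idx == false]
10. n6.wid = "my"  ["my"]
11. n7.idx = true  [terminal]
12. n8.key = 18  [terminal]
13. n6.depth = 30  [f.key + 12]
14. n2.hot = -7  [D.depth - 37]
15. n9.ok = "rwz"  [D.wid ++ "z"]
16. n9.wid = false  [B.hot > -7]
17. n10.ok = false  [A.wid == true]
18. n11.key = 0  [terminal]
19. n12.idx = false  [terminal]
20. n13.key = -1  [terminal]
21. n10.live = 29  [f₁.key + 30]
22. n10.cnt = true  [f₀.key > -1]
23. n14.pre = 7  [S.live * -2 + 65]
24. n15.idx = false  [terminal]
25. n16.idx = false  [terminal]
26. n14.acc = 13  [13]
27. n17.wid = "p"  [if A.wid then A.ok else "p"]
28. n18.key = 13  [terminal]
29. n19.key = 14  [terminal]
30. n20.lab = false  [terminal]
31. n17.depth = -4  [f₁.key - 18]
32. n9.env = false  [false]
33. n9.live = false  [S.cnt and A.wid]
34. n1.depth = 28  [B.hot + 35]
35. n0.live = 7  [D.depth - 21]
36. n0.cnt = true  [not S.ok]

"p"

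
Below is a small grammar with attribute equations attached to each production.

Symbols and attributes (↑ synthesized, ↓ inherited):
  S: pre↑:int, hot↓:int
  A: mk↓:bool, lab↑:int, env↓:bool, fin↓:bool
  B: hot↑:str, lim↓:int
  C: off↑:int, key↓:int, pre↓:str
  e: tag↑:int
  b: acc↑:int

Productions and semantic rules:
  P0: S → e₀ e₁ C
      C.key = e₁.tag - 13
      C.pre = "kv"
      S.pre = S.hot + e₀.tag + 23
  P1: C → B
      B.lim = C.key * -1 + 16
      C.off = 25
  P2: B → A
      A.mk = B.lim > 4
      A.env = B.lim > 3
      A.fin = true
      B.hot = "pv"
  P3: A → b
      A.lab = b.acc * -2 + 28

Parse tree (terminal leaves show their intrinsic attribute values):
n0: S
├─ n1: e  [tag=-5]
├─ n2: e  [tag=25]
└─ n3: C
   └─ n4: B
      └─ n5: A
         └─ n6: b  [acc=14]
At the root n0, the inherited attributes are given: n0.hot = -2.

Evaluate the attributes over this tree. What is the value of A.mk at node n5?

1. n0.hot = -2  [given at root]
2. n1.tag = -5  [terminal]
3. n2.tag = 25  [terminal]
4. n3.key = 12  [e₁.tag - 13]
5. n3.pre = "kv"  ["kv"]
6. n4.lim = 4  [C.key * -1 + 16]
7. n5.mk = false  [B.lim > 4]
8. n5.env = true  [B.lim > 3]
9. n5.fin = true  [true]
10. n6.acc = 14  [terminal]
11. n5.lab = 0  [b.acc * -2 + 28]
12. n4.hot = "pv"  ["pv"]
13. n3.off = 25  [25]
14. n0.pre = 16  [S.hot + e₀.tag + 23]

false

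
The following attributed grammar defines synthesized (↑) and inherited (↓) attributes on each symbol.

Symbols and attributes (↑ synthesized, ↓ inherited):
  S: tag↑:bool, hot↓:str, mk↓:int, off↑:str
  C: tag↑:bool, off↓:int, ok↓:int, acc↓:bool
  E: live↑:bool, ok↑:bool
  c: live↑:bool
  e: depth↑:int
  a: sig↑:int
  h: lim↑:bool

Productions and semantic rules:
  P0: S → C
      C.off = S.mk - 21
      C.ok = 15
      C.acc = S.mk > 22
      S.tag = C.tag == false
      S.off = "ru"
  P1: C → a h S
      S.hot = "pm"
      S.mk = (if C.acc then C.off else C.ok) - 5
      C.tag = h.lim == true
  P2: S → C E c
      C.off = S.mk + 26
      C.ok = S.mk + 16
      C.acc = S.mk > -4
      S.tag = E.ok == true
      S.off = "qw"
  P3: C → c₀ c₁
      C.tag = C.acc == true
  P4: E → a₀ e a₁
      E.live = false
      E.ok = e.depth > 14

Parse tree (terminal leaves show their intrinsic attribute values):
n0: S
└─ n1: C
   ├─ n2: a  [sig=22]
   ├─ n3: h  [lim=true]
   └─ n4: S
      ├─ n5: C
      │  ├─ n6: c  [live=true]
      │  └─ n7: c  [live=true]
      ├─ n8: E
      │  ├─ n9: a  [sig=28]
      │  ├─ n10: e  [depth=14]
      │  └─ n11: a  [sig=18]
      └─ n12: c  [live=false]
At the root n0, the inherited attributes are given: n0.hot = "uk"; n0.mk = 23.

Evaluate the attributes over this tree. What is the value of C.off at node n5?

1. n0.hot = "uk"  [given at root]
2. n0.mk = 23  [given at root]
3. n1.off = 2  [S.mk - 21]
4. n1.ok = 15  [15]
5. n1.acc = true  [S.mk > 22]
6. n2.sig = 22  [terminal]
7. n3.lim = true  [terminal]
8. n4.hot = "pm"  ["pm"]
9. n4.mk = -3  [(if C.acc then C.off else C.ok) - 5]
10. n5.off = 23  [S.mk + 26]
11. n5.ok = 13  [S.mk + 16]
12. n5.acc = true  [S.mk > -4]
13. n6.live = true  [terminal]
14. n7.live = true  [terminal]
15. n5.tag = true  [C.acc == true]
16. n9.sig = 28  [terminal]
17. n10.depth = 14  [terminal]
18. n11.sig = 18  [terminal]
19. n8.live = false  [false]
20. n8.ok = false  [e.depth > 14]
21. n12.live = false  [terminal]
22. n4.tag = false  [E.ok == true]
23. n4.off = "qw"  ["qw"]
24. n1.tag = true  [h.lim == true]
25. n0.tag = false  [C.tag == false]
26. n0.off = "ru"  ["ru"]

23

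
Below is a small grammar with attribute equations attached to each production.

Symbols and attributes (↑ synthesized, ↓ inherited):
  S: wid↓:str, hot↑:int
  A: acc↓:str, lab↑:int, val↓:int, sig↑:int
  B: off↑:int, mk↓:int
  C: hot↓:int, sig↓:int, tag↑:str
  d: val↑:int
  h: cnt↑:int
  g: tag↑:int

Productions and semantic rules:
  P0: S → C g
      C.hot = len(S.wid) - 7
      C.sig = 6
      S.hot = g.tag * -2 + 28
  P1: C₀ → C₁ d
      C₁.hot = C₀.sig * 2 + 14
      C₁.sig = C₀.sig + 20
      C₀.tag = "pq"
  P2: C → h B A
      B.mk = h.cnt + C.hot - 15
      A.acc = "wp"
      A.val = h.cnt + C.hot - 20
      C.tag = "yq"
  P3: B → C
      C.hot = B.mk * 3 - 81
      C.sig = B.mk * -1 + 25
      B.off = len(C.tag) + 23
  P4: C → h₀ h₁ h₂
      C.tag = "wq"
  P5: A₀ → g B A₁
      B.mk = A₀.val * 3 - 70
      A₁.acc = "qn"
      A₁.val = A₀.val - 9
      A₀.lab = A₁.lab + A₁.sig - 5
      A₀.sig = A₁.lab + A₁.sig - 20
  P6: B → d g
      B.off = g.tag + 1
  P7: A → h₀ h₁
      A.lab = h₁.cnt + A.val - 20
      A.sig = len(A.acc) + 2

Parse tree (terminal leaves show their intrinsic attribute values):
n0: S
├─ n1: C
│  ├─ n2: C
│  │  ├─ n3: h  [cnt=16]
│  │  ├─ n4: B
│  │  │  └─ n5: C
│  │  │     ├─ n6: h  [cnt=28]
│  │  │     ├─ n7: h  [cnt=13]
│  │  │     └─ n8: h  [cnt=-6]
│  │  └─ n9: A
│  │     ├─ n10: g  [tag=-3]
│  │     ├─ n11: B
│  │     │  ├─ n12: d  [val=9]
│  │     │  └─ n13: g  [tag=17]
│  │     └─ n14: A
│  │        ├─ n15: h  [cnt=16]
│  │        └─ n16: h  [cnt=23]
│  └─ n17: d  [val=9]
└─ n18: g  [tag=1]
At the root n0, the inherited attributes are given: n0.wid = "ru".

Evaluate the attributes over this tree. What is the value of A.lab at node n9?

15

1. n0.wid = "ru"  [given at root]
2. n1.hot = -5  [len(S.wid) - 7]
3. n1.sig = 6  [6]
4. n2.hot = 26  [C₀.sig * 2 + 14]
5. n2.sig = 26  [C₀.sig + 20]
6. n3.cnt = 16  [terminal]
7. n4.mk = 27  [h.cnt + C.hot - 15]
8. n5.hot = 0  [B.mk * 3 - 81]
9. n5.sig = -2  [B.mk * -1 + 25]
10. n6.cnt = 28  [terminal]
11. n7.cnt = 13  [terminal]
12. n8.cnt = -6  [terminal]
13. n5.tag = "wq"  ["wq"]
14. n4.off = 25  [len(C.tag) + 23]
15. n9.acc = "wp"  ["wp"]
16. n9.val = 22  [h.cnt + C.hot - 20]
17. n10.tag = -3  [terminal]
18. n11.mk = -4  [A₀.val * 3 - 70]
19. n12.val = 9  [terminal]
20. n13.tag = 17  [terminal]
21. n11.off = 18  [g.tag + 1]
22. n14.acc = "qn"  ["qn"]
23. n14.val = 13  [A₀.val - 9]
24. n15.cnt = 16  [terminal]
25. n16.cnt = 23  [terminal]
26. n14.lab = 16  [h₁.cnt + A.val - 20]
27. n14.sig = 4  [len(A.acc) + 2]
28. n9.lab = 15  [A₁.lab + A₁.sig - 5]
29. n9.sig = 0  [A₁.lab + A₁.sig - 20]
30. n2.tag = "yq"  ["yq"]
31. n17.val = 9  [terminal]
32. n1.tag = "pq"  ["pq"]
33. n18.tag = 1  [terminal]
34. n0.hot = 26  [g.tag * -2 + 28]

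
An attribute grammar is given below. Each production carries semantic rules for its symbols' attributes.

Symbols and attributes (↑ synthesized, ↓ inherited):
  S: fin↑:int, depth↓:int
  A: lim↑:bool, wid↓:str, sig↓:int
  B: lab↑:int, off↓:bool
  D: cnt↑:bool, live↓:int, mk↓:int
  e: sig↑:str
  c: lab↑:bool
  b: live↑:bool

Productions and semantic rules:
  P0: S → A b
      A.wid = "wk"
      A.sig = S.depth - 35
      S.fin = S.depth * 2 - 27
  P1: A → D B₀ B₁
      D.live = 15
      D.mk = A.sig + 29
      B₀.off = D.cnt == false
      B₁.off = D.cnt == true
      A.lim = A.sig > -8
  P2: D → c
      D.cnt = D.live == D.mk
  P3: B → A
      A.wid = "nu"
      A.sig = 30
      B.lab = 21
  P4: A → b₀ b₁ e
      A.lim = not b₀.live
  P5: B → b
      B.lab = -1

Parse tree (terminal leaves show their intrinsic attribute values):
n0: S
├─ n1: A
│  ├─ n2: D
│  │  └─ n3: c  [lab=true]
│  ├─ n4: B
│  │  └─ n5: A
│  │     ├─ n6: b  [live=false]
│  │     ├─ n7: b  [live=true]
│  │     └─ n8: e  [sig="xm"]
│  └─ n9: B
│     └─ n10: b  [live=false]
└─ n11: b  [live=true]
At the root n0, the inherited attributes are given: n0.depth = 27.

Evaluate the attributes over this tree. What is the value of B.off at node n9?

1. n0.depth = 27  [given at root]
2. n1.wid = "wk"  ["wk"]
3. n1.sig = -8  [S.depth - 35]
4. n2.live = 15  [15]
5. n2.mk = 21  [A.sig + 29]
6. n3.lab = true  [terminal]
7. n2.cnt = false  [D.live == D.mk]
8. n4.off = true  [D.cnt == false]
9. n5.wid = "nu"  ["nu"]
10. n5.sig = 30  [30]
11. n6.live = false  [terminal]
12. n7.live = true  [terminal]
13. n8.sig = "xm"  [terminal]
14. n5.lim = true  [not b₀.live]
15. n4.lab = 21  [21]
16. n9.off = false  [D.cnt == true]
17. n10.live = false  [terminal]
18. n9.lab = -1  [-1]
19. n1.lim = false  [A.sig > -8]
20. n11.live = true  [terminal]
21. n0.fin = 27  [S.depth * 2 - 27]

false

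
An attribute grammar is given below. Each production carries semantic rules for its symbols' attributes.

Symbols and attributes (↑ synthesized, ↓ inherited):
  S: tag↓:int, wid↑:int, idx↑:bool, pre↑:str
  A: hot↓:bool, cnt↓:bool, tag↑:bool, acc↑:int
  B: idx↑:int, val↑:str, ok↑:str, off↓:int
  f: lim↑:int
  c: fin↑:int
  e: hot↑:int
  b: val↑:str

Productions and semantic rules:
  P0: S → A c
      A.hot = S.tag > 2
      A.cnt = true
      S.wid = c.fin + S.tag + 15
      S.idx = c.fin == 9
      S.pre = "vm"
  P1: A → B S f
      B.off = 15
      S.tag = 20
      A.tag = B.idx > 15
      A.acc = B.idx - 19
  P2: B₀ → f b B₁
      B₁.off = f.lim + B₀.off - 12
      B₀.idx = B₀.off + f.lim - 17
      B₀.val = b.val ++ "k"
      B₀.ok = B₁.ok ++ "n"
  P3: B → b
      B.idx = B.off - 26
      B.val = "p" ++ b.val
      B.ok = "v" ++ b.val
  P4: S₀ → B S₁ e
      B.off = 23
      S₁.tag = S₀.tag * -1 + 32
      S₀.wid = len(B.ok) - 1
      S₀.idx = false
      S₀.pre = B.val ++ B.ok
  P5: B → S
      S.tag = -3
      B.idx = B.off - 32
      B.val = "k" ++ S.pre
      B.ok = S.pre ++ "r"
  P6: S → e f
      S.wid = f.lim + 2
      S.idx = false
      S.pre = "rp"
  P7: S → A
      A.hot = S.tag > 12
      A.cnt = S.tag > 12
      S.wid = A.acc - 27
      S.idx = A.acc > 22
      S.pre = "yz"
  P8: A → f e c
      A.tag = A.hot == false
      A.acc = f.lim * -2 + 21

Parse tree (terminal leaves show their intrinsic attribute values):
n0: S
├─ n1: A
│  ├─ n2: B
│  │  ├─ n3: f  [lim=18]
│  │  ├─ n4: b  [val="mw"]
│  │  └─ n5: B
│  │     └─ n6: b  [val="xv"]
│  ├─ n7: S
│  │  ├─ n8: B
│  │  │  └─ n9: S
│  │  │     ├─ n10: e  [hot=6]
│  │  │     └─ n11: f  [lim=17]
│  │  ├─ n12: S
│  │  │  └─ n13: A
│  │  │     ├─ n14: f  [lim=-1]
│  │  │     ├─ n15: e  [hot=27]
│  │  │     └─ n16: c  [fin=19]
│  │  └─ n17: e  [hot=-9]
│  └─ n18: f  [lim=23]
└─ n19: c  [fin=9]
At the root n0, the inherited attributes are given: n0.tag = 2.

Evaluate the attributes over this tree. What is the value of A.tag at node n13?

true

1. n0.tag = 2  [given at root]
2. n1.hot = false  [S.tag > 2]
3. n1.cnt = true  [true]
4. n2.off = 15  [15]
5. n3.lim = 18  [terminal]
6. n4.val = "mw"  [terminal]
7. n5.off = 21  [f.lim + B₀.off - 12]
8. n6.val = "xv"  [terminal]
9. n5.idx = -5  [B.off - 26]
10. n5.val = "pxv"  ["p" ++ b.val]
11. n5.ok = "vxv"  ["v" ++ b.val]
12. n2.idx = 16  [B₀.off + f.lim - 17]
13. n2.val = "mwk"  [b.val ++ "k"]
14. n2.ok = "vxvn"  [B₁.ok ++ "n"]
15. n7.tag = 20  [20]
16. n8.off = 23  [23]
17. n9.tag = -3  [-3]
18. n10.hot = 6  [terminal]
19. n11.lim = 17  [terminal]
20. n9.wid = 19  [f.lim + 2]
21. n9.idx = false  [false]
22. n9.pre = "rp"  ["rp"]
23. n8.idx = -9  [B.off - 32]
24. n8.val = "krp"  ["k" ++ S.pre]
25. n8.ok = "rpr"  [S.pre ++ "r"]
26. n12.tag = 12  [S₀.tag * -1 + 32]
27. n13.hot = false  [S.tag > 12]
28. n13.cnt = false  [S.tag > 12]
29. n14.lim = -1  [terminal]
30. n15.hot = 27  [terminal]
31. n16.fin = 19  [terminal]
32. n13.tag = true  [A.hot == false]
33. n13.acc = 23  [f.lim * -2 + 21]
34. n12.wid = -4  [A.acc - 27]
35. n12.idx = true  [A.acc > 22]
36. n12.pre = "yz"  ["yz"]
37. n17.hot = -9  [terminal]
38. n7.wid = 2  [len(B.ok) - 1]
39. n7.idx = false  [false]
40. n7.pre = "krprpr"  [B.val ++ B.ok]
41. n18.lim = 23  [terminal]
42. n1.tag = true  [B.idx > 15]
43. n1.acc = -3  [B.idx - 19]
44. n19.fin = 9  [terminal]
45. n0.wid = 26  [c.fin + S.tag + 15]
46. n0.idx = true  [c.fin == 9]
47. n0.pre = "vm"  ["vm"]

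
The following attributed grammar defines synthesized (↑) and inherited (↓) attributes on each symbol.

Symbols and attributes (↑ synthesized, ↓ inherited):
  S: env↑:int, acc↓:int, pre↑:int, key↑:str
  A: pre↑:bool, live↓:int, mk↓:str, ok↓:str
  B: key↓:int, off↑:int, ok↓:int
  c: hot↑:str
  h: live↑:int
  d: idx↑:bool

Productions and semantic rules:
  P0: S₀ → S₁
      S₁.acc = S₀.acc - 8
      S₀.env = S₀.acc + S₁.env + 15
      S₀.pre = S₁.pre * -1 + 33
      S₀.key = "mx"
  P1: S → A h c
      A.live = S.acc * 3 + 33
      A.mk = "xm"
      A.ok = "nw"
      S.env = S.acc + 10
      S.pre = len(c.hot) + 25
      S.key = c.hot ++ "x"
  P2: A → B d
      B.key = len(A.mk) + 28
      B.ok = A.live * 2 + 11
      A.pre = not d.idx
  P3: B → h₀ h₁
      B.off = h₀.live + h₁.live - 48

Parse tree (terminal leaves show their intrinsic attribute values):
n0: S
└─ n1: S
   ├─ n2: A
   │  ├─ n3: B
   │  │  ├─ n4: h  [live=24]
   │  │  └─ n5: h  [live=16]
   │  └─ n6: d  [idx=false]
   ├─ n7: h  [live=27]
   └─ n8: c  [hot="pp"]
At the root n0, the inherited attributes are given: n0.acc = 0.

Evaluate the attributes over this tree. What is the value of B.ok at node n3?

1. n0.acc = 0  [given at root]
2. n1.acc = -8  [S₀.acc - 8]
3. n2.live = 9  [S.acc * 3 + 33]
4. n2.mk = "xm"  ["xm"]
5. n2.ok = "nw"  ["nw"]
6. n3.key = 30  [len(A.mk) + 28]
7. n3.ok = 29  [A.live * 2 + 11]
8. n4.live = 24  [terminal]
9. n5.live = 16  [terminal]
10. n3.off = -8  [h₀.live + h₁.live - 48]
11. n6.idx = false  [terminal]
12. n2.pre = true  [not d.idx]
13. n7.live = 27  [terminal]
14. n8.hot = "pp"  [terminal]
15. n1.env = 2  [S.acc + 10]
16. n1.pre = 27  [len(c.hot) + 25]
17. n1.key = "ppx"  [c.hot ++ "x"]
18. n0.env = 17  [S₀.acc + S₁.env + 15]
19. n0.pre = 6  [S₁.pre * -1 + 33]
20. n0.key = "mx"  ["mx"]

29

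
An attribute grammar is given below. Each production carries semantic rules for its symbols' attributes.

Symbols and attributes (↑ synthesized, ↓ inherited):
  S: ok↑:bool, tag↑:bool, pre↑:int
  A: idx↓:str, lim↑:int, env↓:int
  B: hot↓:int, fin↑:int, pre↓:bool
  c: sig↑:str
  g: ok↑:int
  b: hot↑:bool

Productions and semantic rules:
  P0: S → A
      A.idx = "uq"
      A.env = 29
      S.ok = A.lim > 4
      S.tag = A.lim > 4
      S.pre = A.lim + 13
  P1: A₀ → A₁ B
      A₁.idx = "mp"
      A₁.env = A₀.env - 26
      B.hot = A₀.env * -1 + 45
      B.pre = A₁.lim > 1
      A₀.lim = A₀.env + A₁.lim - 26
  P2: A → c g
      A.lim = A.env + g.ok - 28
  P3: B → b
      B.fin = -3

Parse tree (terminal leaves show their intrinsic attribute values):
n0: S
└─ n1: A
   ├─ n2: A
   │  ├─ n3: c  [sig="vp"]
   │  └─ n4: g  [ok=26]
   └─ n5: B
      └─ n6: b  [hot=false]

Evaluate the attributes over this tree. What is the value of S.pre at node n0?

1. n1.idx = "uq"  ["uq"]
2. n1.env = 29  [29]
3. n2.idx = "mp"  ["mp"]
4. n2.env = 3  [A₀.env - 26]
5. n3.sig = "vp"  [terminal]
6. n4.ok = 26  [terminal]
7. n2.lim = 1  [A.env + g.ok - 28]
8. n5.hot = 16  [A₀.env * -1 + 45]
9. n5.pre = false  [A₁.lim > 1]
10. n6.hot = false  [terminal]
11. n5.fin = -3  [-3]
12. n1.lim = 4  [A₀.env + A₁.lim - 26]
13. n0.ok = false  [A.lim > 4]
14. n0.tag = false  [A.lim > 4]
15. n0.pre = 17  [A.lim + 13]

17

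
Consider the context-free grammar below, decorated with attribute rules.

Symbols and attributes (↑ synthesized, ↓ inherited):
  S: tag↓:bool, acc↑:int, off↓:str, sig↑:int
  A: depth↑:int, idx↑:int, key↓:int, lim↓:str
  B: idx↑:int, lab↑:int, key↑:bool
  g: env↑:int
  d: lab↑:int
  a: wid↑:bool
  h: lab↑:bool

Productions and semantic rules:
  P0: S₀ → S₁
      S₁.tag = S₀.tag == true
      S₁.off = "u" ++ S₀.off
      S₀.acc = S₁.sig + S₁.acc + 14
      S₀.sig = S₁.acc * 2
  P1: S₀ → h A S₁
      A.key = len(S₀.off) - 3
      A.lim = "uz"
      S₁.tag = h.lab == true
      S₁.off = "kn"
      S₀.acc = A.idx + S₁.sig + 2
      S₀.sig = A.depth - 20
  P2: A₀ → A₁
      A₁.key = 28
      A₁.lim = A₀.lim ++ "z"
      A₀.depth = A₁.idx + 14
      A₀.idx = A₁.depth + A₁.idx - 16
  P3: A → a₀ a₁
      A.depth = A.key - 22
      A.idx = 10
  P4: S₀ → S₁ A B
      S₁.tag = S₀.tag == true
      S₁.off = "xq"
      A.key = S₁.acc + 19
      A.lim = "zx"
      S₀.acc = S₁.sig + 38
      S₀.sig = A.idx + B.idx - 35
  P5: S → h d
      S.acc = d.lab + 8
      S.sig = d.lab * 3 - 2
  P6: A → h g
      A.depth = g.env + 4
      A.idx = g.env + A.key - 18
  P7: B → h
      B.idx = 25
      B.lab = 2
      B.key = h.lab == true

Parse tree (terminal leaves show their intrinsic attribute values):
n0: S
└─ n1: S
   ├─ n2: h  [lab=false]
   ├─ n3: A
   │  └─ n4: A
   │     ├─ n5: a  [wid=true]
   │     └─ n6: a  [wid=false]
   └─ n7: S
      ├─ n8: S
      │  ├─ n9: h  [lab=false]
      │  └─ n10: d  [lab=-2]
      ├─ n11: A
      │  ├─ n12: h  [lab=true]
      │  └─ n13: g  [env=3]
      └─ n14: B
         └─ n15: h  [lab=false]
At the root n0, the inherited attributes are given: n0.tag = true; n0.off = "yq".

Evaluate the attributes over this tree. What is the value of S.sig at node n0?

4

1. n0.tag = true  [given at root]
2. n0.off = "yq"  [given at root]
3. n1.tag = true  [S₀.tag == true]
4. n1.off = "uyq"  ["u" ++ S₀.off]
5. n2.lab = false  [terminal]
6. n3.key = 0  [len(S₀.off) - 3]
7. n3.lim = "uz"  ["uz"]
8. n4.key = 28  [28]
9. n4.lim = "uzz"  [A₀.lim ++ "z"]
10. n5.wid = true  [terminal]
11. n6.wid = false  [terminal]
12. n4.depth = 6  [A.key - 22]
13. n4.idx = 10  [10]
14. n3.depth = 24  [A₁.idx + 14]
15. n3.idx = 0  [A₁.depth + A₁.idx - 16]
16. n7.tag = false  [h.lab == true]
17. n7.off = "kn"  ["kn"]
18. n8.tag = false  [S₀.tag == true]
19. n8.off = "xq"  ["xq"]
20. n9.lab = false  [terminal]
21. n10.lab = -2  [terminal]
22. n8.acc = 6  [d.lab + 8]
23. n8.sig = -8  [d.lab * 3 - 2]
24. n11.key = 25  [S₁.acc + 19]
25. n11.lim = "zx"  ["zx"]
26. n12.lab = true  [terminal]
27. n13.env = 3  [terminal]
28. n11.depth = 7  [g.env + 4]
29. n11.idx = 10  [g.env + A.key - 18]
30. n15.lab = false  [terminal]
31. n14.idx = 25  [25]
32. n14.lab = 2  [2]
33. n14.key = false  [h.lab == true]
34. n7.acc = 30  [S₁.sig + 38]
35. n7.sig = 0  [A.idx + B.idx - 35]
36. n1.acc = 2  [A.idx + S₁.sig + 2]
37. n1.sig = 4  [A.depth - 20]
38. n0.acc = 20  [S₁.sig + S₁.acc + 14]
39. n0.sig = 4  [S₁.acc * 2]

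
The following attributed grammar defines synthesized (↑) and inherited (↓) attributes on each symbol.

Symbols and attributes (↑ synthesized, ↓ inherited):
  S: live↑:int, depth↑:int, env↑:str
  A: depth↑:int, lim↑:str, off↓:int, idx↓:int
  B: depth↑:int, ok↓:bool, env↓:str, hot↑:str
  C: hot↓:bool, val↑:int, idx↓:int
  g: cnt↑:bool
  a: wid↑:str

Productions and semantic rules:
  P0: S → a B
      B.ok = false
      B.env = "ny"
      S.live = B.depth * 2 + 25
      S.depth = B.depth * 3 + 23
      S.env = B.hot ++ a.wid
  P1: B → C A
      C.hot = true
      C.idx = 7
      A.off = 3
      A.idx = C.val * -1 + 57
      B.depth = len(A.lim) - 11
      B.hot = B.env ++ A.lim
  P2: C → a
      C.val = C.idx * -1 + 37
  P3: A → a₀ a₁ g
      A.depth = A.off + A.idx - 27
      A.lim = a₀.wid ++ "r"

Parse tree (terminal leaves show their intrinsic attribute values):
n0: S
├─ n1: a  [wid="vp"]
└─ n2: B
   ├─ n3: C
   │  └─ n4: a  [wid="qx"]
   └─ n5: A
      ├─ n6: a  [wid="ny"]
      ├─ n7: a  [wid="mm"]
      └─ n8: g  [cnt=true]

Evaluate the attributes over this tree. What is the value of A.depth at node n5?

1. n1.wid = "vp"  [terminal]
2. n2.ok = false  [false]
3. n2.env = "ny"  ["ny"]
4. n3.hot = true  [true]
5. n3.idx = 7  [7]
6. n4.wid = "qx"  [terminal]
7. n3.val = 30  [C.idx * -1 + 37]
8. n5.off = 3  [3]
9. n5.idx = 27  [C.val * -1 + 57]
10. n6.wid = "ny"  [terminal]
11. n7.wid = "mm"  [terminal]
12. n8.cnt = true  [terminal]
13. n5.depth = 3  [A.off + A.idx - 27]
14. n5.lim = "nyr"  [a₀.wid ++ "r"]
15. n2.depth = -8  [len(A.lim) - 11]
16. n2.hot = "nynyr"  [B.env ++ A.lim]
17. n0.live = 9  [B.depth * 2 + 25]
18. n0.depth = -1  [B.depth * 3 + 23]
19. n0.env = "nynyrvp"  [B.hot ++ a.wid]

3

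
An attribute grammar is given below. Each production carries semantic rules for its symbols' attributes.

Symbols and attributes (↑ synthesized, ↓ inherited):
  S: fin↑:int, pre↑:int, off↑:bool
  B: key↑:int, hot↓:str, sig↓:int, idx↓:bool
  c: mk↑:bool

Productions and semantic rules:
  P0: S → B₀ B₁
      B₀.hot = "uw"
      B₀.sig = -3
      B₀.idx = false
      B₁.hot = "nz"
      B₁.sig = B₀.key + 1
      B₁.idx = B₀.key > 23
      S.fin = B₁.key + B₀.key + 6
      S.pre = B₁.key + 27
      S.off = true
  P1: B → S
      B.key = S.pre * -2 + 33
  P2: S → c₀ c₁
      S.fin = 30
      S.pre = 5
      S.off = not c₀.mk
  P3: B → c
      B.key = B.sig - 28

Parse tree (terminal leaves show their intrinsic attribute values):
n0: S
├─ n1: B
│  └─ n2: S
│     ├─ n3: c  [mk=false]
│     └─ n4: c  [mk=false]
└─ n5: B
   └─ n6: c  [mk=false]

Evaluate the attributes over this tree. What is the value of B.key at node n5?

1. n1.hot = "uw"  ["uw"]
2. n1.sig = -3  [-3]
3. n1.idx = false  [false]
4. n3.mk = false  [terminal]
5. n4.mk = false  [terminal]
6. n2.fin = 30  [30]
7. n2.pre = 5  [5]
8. n2.off = true  [not c₀.mk]
9. n1.key = 23  [S.pre * -2 + 33]
10. n5.hot = "nz"  ["nz"]
11. n5.sig = 24  [B₀.key + 1]
12. n5.idx = false  [B₀.key > 23]
13. n6.mk = false  [terminal]
14. n5.key = -4  [B.sig - 28]
15. n0.fin = 25  [B₁.key + B₀.key + 6]
16. n0.pre = 23  [B₁.key + 27]
17. n0.off = true  [true]

-4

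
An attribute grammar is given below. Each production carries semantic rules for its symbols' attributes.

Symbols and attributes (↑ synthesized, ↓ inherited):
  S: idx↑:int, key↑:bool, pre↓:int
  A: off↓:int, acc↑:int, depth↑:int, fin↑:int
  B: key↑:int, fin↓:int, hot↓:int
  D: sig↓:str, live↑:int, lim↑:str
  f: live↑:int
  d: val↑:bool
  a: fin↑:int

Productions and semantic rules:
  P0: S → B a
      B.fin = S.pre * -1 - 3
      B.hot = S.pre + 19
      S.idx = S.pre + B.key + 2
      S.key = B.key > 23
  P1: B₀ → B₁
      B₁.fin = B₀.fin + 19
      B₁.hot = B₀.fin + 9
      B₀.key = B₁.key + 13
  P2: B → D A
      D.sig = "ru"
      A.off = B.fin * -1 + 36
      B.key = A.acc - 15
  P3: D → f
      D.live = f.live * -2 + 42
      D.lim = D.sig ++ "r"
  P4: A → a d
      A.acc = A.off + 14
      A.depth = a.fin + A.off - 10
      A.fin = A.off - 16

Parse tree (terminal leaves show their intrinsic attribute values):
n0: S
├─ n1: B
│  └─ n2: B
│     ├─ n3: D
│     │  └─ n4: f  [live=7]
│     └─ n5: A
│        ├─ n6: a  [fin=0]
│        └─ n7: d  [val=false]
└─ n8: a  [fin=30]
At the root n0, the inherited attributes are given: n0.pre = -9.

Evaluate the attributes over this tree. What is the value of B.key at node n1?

23

1. n0.pre = -9  [given at root]
2. n1.fin = 6  [S.pre * -1 - 3]
3. n1.hot = 10  [S.pre + 19]
4. n2.fin = 25  [B₀.fin + 19]
5. n2.hot = 15  [B₀.fin + 9]
6. n3.sig = "ru"  ["ru"]
7. n4.live = 7  [terminal]
8. n3.live = 28  [f.live * -2 + 42]
9. n3.lim = "rur"  [D.sig ++ "r"]
10. n5.off = 11  [B.fin * -1 + 36]
11. n6.fin = 0  [terminal]
12. n7.val = false  [terminal]
13. n5.acc = 25  [A.off + 14]
14. n5.depth = 1  [a.fin + A.off - 10]
15. n5.fin = -5  [A.off - 16]
16. n2.key = 10  [A.acc - 15]
17. n1.key = 23  [B₁.key + 13]
18. n8.fin = 30  [terminal]
19. n0.idx = 16  [S.pre + B.key + 2]
20. n0.key = false  [B.key > 23]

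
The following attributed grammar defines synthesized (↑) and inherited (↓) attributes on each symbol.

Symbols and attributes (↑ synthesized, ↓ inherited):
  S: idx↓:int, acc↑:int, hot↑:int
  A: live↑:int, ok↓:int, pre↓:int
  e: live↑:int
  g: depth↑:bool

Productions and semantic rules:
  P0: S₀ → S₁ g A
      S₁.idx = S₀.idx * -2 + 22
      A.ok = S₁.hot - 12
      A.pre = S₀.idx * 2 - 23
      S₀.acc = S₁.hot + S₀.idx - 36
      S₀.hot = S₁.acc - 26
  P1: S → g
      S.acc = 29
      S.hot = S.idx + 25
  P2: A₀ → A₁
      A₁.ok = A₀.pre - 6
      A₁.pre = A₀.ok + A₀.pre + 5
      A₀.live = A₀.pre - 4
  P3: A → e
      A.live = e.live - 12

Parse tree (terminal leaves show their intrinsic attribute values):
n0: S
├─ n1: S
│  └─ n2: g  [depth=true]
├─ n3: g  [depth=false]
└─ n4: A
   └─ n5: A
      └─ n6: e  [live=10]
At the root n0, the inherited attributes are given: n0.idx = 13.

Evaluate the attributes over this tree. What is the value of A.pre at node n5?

1. n0.idx = 13  [given at root]
2. n1.idx = -4  [S₀.idx * -2 + 22]
3. n2.depth = true  [terminal]
4. n1.acc = 29  [29]
5. n1.hot = 21  [S.idx + 25]
6. n3.depth = false  [terminal]
7. n4.ok = 9  [S₁.hot - 12]
8. n4.pre = 3  [S₀.idx * 2 - 23]
9. n5.ok = -3  [A₀.pre - 6]
10. n5.pre = 17  [A₀.ok + A₀.pre + 5]
11. n6.live = 10  [terminal]
12. n5.live = -2  [e.live - 12]
13. n4.live = -1  [A₀.pre - 4]
14. n0.acc = -2  [S₁.hot + S₀.idx - 36]
15. n0.hot = 3  [S₁.acc - 26]

17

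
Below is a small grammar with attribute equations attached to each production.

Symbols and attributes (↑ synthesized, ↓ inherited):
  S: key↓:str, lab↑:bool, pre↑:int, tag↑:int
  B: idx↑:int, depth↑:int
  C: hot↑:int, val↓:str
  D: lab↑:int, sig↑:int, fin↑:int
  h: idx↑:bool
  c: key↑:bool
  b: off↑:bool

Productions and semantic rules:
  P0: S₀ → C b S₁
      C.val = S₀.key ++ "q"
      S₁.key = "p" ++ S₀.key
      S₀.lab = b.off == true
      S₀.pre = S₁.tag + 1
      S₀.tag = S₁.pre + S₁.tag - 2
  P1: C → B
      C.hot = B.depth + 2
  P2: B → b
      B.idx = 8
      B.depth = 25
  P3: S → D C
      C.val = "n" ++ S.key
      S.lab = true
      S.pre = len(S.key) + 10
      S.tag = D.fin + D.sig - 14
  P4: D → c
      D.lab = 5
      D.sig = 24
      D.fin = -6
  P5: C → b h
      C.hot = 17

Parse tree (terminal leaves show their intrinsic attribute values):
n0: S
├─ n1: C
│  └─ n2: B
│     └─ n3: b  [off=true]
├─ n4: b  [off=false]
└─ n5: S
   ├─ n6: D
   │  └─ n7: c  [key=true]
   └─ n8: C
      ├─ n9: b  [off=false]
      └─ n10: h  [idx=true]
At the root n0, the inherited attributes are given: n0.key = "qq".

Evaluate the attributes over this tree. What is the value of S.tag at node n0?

1. n0.key = "qq"  [given at root]
2. n1.val = "qqq"  [S₀.key ++ "q"]
3. n3.off = true  [terminal]
4. n2.idx = 8  [8]
5. n2.depth = 25  [25]
6. n1.hot = 27  [B.depth + 2]
7. n4.off = false  [terminal]
8. n5.key = "pqq"  ["p" ++ S₀.key]
9. n7.key = true  [terminal]
10. n6.lab = 5  [5]
11. n6.sig = 24  [24]
12. n6.fin = -6  [-6]
13. n8.val = "npqq"  ["n" ++ S.key]
14. n9.off = false  [terminal]
15. n10.idx = true  [terminal]
16. n8.hot = 17  [17]
17. n5.lab = true  [true]
18. n5.pre = 13  [len(S.key) + 10]
19. n5.tag = 4  [D.fin + D.sig - 14]
20. n0.lab = false  [b.off == true]
21. n0.pre = 5  [S₁.tag + 1]
22. n0.tag = 15  [S₁.pre + S₁.tag - 2]

15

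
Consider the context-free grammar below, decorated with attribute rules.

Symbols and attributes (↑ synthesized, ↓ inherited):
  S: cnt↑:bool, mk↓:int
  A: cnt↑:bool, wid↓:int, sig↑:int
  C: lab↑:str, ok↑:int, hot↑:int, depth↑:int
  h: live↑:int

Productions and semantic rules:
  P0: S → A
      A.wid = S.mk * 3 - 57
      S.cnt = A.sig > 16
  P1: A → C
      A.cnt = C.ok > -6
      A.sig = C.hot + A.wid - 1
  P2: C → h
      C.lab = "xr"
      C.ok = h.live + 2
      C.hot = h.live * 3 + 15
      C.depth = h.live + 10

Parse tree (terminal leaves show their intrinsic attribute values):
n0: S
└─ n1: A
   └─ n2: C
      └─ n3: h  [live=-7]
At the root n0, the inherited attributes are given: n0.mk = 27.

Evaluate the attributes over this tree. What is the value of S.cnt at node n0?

true

1. n0.mk = 27  [given at root]
2. n1.wid = 24  [S.mk * 3 - 57]
3. n3.live = -7  [terminal]
4. n2.lab = "xr"  ["xr"]
5. n2.ok = -5  [h.live + 2]
6. n2.hot = -6  [h.live * 3 + 15]
7. n2.depth = 3  [h.live + 10]
8. n1.cnt = true  [C.ok > -6]
9. n1.sig = 17  [C.hot + A.wid - 1]
10. n0.cnt = true  [A.sig > 16]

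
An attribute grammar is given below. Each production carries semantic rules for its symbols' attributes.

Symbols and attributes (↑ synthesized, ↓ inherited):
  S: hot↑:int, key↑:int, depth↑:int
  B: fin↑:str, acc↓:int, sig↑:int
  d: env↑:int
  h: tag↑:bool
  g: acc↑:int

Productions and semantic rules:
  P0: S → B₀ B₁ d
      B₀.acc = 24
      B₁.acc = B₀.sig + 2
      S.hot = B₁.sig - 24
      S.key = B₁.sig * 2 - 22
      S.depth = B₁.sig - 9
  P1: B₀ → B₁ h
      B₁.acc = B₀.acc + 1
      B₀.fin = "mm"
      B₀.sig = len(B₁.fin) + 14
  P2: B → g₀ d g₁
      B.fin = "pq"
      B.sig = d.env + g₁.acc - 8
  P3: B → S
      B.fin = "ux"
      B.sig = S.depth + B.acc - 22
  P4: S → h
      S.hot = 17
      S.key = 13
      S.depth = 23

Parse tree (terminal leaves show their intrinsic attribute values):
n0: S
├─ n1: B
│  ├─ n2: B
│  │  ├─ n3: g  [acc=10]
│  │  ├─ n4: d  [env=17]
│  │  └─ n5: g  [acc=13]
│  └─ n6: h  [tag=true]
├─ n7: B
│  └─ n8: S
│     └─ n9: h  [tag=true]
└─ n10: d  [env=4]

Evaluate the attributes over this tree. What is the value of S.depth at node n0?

1. n1.acc = 24  [24]
2. n2.acc = 25  [B₀.acc + 1]
3. n3.acc = 10  [terminal]
4. n4.env = 17  [terminal]
5. n5.acc = 13  [terminal]
6. n2.fin = "pq"  ["pq"]
7. n2.sig = 22  [d.env + g₁.acc - 8]
8. n6.tag = true  [terminal]
9. n1.fin = "mm"  ["mm"]
10. n1.sig = 16  [len(B₁.fin) + 14]
11. n7.acc = 18  [B₀.sig + 2]
12. n9.tag = true  [terminal]
13. n8.hot = 17  [17]
14. n8.key = 13  [13]
15. n8.depth = 23  [23]
16. n7.fin = "ux"  ["ux"]
17. n7.sig = 19  [S.depth + B.acc - 22]
18. n10.env = 4  [terminal]
19. n0.hot = -5  [B₁.sig - 24]
20. n0.key = 16  [B₁.sig * 2 - 22]
21. n0.depth = 10  [B₁.sig - 9]

10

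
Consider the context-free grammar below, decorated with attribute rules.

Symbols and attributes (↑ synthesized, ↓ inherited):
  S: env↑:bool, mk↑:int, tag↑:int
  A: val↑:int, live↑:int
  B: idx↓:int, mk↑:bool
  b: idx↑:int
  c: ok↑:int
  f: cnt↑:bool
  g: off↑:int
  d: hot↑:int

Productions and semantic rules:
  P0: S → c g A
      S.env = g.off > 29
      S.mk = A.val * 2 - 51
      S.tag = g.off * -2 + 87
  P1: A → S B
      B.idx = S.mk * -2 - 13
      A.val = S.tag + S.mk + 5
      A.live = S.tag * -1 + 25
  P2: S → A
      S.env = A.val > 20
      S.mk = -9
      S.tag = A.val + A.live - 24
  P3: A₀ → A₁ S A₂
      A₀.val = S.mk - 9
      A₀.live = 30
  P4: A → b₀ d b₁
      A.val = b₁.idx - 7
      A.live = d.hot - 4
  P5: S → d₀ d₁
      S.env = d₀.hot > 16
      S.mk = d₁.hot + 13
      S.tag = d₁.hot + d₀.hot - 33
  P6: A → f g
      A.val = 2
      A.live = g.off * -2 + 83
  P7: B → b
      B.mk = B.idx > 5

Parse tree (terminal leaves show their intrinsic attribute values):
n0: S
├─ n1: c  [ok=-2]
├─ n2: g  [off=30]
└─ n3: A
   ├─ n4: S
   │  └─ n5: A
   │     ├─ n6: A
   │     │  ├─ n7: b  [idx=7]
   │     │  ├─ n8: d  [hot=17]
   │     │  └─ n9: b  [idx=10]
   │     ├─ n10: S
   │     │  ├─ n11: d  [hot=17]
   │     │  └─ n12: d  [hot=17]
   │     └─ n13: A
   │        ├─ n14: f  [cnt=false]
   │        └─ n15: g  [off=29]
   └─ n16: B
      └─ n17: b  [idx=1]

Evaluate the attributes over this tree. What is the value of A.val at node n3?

23

1. n1.ok = -2  [terminal]
2. n2.off = 30  [terminal]
3. n7.idx = 7  [terminal]
4. n8.hot = 17  [terminal]
5. n9.idx = 10  [terminal]
6. n6.val = 3  [b₁.idx - 7]
7. n6.live = 13  [d.hot - 4]
8. n11.hot = 17  [terminal]
9. n12.hot = 17  [terminal]
10. n10.env = true  [d₀.hot > 16]
11. n10.mk = 30  [d₁.hot + 13]
12. n10.tag = 1  [d₁.hot + d₀.hot - 33]
13. n14.cnt = false  [terminal]
14. n15.off = 29  [terminal]
15. n13.val = 2  [2]
16. n13.live = 25  [g.off * -2 + 83]
17. n5.val = 21  [S.mk - 9]
18. n5.live = 30  [30]
19. n4.env = true  [A.val > 20]
20. n4.mk = -9  [-9]
21. n4.tag = 27  [A.val + A.live - 24]
22. n16.idx = 5  [S.mk * -2 - 13]
23. n17.idx = 1  [terminal]
24. n16.mk = false  [B.idx > 5]
25. n3.val = 23  [S.tag + S.mk + 5]
26. n3.live = -2  [S.tag * -1 + 25]
27. n0.env = true  [g.off > 29]
28. n0.mk = -5  [A.val * 2 - 51]
29. n0.tag = 27  [g.off * -2 + 87]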